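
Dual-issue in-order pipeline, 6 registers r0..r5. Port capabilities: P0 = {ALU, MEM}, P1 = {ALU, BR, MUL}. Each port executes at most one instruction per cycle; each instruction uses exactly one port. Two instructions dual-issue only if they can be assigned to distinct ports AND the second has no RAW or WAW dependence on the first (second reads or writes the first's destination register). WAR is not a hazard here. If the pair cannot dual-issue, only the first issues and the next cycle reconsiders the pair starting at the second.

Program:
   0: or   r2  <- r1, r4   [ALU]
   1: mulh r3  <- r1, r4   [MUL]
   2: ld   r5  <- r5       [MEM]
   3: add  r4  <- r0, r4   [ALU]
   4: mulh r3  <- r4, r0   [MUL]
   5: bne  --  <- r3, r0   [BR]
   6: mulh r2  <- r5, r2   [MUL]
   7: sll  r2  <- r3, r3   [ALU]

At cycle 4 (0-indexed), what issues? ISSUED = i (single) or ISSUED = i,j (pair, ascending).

ISSUED = 6

  cy0 -> i0,i1 (or.ALU mulh.MUL) 2-wide
  cy1 -> i2,i3 (ld.MEM add.ALU) 2-wide
  cy2 -> i4 (mulh.MUL) no-port MUL/BR
  cy3 -> i5 (bne.BR) no-port BR/MUL
  cy4 -> i6 (mulh.MUL) WAW r2
  cy5 -> i7 (sll.ALU) tail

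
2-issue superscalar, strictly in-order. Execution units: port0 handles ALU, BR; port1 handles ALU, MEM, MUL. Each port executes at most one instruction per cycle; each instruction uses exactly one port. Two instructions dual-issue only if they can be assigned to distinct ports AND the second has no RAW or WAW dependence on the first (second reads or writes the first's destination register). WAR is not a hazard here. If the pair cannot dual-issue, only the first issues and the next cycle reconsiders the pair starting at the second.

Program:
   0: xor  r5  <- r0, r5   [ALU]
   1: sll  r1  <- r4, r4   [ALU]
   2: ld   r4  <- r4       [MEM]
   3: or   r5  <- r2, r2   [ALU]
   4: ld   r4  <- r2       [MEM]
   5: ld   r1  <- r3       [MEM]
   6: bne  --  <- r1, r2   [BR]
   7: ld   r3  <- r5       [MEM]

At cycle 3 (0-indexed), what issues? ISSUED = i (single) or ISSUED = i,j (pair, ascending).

ISSUED = 5

#0 head=0: xor/sll i0&i1 2-wide
#1 head=2: ld/or i2&i3 2-wide
#2 head=4: ld i4 no-port MEM/MEM
#3 head=5: ld i5 RAW r1
#4 head=6: bne/ld i6&i7 2-wide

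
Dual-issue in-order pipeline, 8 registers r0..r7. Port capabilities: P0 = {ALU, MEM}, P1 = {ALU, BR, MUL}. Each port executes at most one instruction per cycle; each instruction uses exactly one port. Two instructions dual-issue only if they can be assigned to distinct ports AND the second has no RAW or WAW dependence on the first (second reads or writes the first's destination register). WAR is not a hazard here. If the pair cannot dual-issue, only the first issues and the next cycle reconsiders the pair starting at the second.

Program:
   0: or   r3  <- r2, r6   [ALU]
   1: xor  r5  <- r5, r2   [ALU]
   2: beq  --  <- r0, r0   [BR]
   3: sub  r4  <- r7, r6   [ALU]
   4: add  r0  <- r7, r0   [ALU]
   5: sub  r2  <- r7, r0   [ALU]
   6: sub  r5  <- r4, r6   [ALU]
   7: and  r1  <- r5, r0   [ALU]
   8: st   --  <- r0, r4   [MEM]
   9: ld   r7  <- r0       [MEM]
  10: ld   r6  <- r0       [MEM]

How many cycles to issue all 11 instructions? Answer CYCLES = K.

c0: i0/i1 or+xor  pair
c1: i2/i3 beq+sub  pair
c2: i4 add  RAW r0
c3: i5/i6 sub+sub  pair
c4: i7/i8 and+st  pair
c5: i9 ld  no-port MEM/MEM
c6: i10 ld  tail

CYCLES = 7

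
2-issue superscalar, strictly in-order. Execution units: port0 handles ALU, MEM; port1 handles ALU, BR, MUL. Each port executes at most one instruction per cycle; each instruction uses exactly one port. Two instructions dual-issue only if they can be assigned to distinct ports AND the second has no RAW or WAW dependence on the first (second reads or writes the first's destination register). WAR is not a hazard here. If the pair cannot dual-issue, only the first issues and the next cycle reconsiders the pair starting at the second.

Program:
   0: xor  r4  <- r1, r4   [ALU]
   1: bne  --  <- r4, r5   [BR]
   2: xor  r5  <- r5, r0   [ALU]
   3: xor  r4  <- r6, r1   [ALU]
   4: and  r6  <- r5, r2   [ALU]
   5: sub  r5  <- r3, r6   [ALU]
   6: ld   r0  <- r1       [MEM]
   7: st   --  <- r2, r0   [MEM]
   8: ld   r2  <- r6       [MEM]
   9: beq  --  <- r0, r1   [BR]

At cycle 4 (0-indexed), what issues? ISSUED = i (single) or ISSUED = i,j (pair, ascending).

ISSUED = 7

c0: i0 xor  RAW r4
c1: i1&i2 bne xor  pair
c2: i3&i4 xor and  pair
c3: i5&i6 sub ld  pair
c4: i7 st  no-port MEM/MEM
c5: i8&i9 ld beq  pair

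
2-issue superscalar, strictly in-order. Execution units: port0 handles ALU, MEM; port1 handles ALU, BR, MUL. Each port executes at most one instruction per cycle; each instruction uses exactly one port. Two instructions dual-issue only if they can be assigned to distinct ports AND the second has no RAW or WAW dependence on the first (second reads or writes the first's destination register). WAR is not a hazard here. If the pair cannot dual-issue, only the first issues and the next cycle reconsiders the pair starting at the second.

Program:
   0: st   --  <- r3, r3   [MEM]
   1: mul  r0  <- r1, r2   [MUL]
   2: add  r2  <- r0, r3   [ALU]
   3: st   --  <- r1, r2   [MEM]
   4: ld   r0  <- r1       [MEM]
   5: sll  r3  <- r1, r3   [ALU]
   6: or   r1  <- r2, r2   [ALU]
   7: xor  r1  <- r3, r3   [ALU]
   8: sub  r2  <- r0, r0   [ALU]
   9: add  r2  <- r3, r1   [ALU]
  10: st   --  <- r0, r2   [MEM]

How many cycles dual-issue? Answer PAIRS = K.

[0] i0+i1  st.MEM;mul.MUL  -- 2-wide
[1] i2  add.ALU  -- RAW r2
[2] i3  st.MEM  -- no-port MEM/MEM
[3] i4+i5  ld.MEM;sll.ALU  -- 2-wide
[4] i6  or.ALU  -- WAW r1
[5] i7+i8  xor.ALU;sub.ALU  -- 2-wide
[6] i9  add.ALU  -- RAW r2
[7] i10  st.MEM  -- tail

PAIRS = 3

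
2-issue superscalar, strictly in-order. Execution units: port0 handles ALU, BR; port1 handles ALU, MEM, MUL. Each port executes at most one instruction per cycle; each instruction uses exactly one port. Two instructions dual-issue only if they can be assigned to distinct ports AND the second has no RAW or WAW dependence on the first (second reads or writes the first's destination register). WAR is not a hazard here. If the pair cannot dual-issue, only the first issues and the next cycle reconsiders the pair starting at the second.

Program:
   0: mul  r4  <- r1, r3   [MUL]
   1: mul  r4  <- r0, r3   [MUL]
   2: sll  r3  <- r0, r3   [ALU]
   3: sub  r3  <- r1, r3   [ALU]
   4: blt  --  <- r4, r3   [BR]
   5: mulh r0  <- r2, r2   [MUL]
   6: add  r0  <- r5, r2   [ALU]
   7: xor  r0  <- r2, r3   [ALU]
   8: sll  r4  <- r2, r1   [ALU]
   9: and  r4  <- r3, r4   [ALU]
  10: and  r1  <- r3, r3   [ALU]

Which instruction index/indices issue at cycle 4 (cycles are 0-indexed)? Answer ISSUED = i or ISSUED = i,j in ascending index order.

ISSUED = 6

#0 head=0: mul i0 no-port MUL/MUL
#1 head=1: mul;sll i1+i2 2-wide
#2 head=3: sub i3 RAW r3
#3 head=4: blt;mulh i4+i5 2-wide
#4 head=6: add i6 WAW r0
#5 head=7: xor;sll i7+i8 2-wide
#6 head=9: and;and i9+i10 2-wide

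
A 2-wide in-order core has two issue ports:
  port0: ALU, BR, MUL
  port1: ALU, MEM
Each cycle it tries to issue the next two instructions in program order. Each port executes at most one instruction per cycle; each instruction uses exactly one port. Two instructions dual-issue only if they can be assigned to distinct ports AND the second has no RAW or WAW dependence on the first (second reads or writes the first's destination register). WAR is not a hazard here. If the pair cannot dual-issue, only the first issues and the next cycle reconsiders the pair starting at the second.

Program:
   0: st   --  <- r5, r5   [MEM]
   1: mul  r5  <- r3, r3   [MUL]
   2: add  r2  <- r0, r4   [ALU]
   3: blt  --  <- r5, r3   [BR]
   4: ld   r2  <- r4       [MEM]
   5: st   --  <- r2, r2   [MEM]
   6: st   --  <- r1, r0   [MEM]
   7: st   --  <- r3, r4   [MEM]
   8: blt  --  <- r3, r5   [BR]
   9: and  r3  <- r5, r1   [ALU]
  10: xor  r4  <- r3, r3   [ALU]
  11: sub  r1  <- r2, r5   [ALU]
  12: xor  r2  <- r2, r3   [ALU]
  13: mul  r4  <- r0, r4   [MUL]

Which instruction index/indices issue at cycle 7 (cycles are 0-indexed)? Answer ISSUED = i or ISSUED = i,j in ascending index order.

ISSUED = 10,11

c0: i0&i1 st.MEM mul.MUL  pair
c1: i2&i3 add.ALU blt.BR  pair
c2: i4 ld.MEM  no-port MEM/MEM
c3: i5 st.MEM  no-port MEM/MEM
c4: i6 st.MEM  no-port MEM/MEM
c5: i7&i8 st.MEM blt.BR  pair
c6: i9 and.ALU  RAW r3
c7: i10&i11 xor.ALU sub.ALU  pair
c8: i12&i13 xor.ALU mul.MUL  pair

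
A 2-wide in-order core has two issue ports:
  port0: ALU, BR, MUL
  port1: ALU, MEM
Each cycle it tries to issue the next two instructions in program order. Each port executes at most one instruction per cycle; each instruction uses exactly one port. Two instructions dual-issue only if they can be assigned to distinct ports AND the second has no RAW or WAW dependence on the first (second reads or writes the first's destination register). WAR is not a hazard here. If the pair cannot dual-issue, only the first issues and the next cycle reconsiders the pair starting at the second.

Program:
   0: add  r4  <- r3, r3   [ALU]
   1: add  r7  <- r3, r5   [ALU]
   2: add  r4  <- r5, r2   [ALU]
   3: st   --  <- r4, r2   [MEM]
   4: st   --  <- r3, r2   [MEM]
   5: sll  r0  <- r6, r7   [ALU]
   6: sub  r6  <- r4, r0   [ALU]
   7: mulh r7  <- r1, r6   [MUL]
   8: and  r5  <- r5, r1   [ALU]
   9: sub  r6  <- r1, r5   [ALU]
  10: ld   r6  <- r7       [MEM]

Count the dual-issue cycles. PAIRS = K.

PAIRS = 3

#0 head=0: add.ALU;add.ALU i0+i1 dual
#1 head=2: add.ALU i2 RAW r4
#2 head=3: st.MEM i3 no-port MEM/MEM
#3 head=4: st.MEM;sll.ALU i4+i5 dual
#4 head=6: sub.ALU i6 RAW r6
#5 head=7: mulh.MUL;and.ALU i7+i8 dual
#6 head=9: sub.ALU i9 WAW r6
#7 head=10: ld.MEM i10 tail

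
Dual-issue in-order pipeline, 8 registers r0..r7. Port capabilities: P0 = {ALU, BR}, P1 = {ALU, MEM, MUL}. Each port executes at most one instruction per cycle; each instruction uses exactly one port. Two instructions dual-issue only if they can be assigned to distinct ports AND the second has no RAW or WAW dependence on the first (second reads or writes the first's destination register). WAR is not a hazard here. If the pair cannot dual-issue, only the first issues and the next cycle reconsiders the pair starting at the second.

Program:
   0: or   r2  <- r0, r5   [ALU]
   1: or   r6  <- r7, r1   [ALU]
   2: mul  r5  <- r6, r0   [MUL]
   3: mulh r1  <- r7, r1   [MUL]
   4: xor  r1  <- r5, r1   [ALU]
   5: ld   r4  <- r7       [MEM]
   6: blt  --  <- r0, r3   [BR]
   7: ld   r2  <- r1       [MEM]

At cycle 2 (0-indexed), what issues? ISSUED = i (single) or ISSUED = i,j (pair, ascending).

ISSUED = 3

#0 head=0: or or i0/i1 dual
#1 head=2: mul i2 no-port MUL/MUL
#2 head=3: mulh i3 RAW+WAW r1
#3 head=4: xor ld i4/i5 dual
#4 head=6: blt ld i6/i7 dual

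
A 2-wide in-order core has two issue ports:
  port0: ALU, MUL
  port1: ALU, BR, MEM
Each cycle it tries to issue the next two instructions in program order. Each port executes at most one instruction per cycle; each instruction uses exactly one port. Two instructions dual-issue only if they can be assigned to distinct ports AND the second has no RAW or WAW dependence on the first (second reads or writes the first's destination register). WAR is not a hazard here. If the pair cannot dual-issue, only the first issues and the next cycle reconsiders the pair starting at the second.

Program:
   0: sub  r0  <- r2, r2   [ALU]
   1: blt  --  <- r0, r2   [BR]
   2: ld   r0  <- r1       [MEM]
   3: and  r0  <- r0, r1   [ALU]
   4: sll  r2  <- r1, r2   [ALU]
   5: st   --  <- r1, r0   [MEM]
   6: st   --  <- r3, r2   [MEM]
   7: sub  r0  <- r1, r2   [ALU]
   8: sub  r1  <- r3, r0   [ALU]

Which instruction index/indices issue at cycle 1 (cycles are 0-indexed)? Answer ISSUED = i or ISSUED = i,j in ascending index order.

t=0 i0:sub.ALU ; RAW r0
t=1 i1:blt.BR ; no-port BR/MEM
t=2 i2:ld.MEM ; RAW+WAW r0
t=3 i3+i4:and.ALU+sll.ALU ; pair
t=4 i5:st.MEM ; no-port MEM/MEM
t=5 i6+i7:st.MEM+sub.ALU ; pair
t=6 i8:sub.ALU ; tail

ISSUED = 1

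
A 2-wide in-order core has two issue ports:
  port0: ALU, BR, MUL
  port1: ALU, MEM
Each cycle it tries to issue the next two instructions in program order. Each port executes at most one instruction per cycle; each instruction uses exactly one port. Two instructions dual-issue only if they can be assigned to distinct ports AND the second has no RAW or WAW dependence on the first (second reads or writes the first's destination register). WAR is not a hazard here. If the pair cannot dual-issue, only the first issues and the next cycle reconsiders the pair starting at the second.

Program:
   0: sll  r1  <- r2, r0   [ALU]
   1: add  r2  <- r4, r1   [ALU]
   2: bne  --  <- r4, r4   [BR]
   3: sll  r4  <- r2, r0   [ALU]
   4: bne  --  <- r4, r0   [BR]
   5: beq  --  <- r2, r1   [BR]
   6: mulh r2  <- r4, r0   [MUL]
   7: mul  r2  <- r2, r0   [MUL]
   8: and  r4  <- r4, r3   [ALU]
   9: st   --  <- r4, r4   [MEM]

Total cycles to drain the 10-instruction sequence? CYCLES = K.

CYCLES = 8

[0] i0  sll.ALU  -- RAW r1
[1] i1+i2  add.ALU bne.BR  -- pair
[2] i3  sll.ALU  -- RAW r4
[3] i4  bne.BR  -- no-port BR/BR
[4] i5  beq.BR  -- no-port BR/MUL
[5] i6  mulh.MUL  -- no-port MUL/MUL
[6] i7+i8  mul.MUL and.ALU  -- pair
[7] i9  st.MEM  -- tail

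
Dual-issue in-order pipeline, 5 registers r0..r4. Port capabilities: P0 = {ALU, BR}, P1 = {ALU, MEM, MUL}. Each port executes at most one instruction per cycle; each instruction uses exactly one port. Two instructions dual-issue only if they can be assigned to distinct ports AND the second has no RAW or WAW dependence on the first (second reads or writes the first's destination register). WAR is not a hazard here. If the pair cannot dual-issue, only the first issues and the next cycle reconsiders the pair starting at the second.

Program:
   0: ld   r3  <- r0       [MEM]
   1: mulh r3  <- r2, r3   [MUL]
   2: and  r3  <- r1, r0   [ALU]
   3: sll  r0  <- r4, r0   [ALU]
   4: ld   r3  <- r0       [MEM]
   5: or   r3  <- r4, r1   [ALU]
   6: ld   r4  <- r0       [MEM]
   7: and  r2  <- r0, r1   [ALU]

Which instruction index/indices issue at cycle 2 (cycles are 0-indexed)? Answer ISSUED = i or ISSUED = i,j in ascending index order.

[0] i0  ld.MEM  -- no-port MEM/MUL
[1] i1  mulh.MUL  -- WAW r3
[2] i2+i3  and.ALU sll.ALU  -- 2-wide
[3] i4  ld.MEM  -- WAW r3
[4] i5+i6  or.ALU ld.MEM  -- 2-wide
[5] i7  and.ALU  -- tail

ISSUED = 2,3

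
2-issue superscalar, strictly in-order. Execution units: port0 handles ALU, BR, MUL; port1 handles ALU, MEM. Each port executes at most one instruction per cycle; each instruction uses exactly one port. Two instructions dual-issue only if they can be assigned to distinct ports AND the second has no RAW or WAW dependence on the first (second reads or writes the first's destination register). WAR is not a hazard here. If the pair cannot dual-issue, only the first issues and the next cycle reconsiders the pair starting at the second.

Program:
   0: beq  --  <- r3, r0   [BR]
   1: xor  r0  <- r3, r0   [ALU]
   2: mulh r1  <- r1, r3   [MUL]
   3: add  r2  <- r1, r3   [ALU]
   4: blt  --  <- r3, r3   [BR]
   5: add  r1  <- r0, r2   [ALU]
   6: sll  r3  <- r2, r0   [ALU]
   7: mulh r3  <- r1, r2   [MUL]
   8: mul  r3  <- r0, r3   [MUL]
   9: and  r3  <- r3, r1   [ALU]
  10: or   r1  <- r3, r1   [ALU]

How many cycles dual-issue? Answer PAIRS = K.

PAIRS = 3

  cy0 -> i0+i1 (beq.BR+xor.ALU) dual
  cy1 -> i2 (mulh.MUL) RAW r1
  cy2 -> i3+i4 (add.ALU+blt.BR) dual
  cy3 -> i5+i6 (add.ALU+sll.ALU) dual
  cy4 -> i7 (mulh.MUL) no-port MUL/MUL
  cy5 -> i8 (mul.MUL) RAW+WAW r3
  cy6 -> i9 (and.ALU) RAW r3
  cy7 -> i10 (or.ALU) tail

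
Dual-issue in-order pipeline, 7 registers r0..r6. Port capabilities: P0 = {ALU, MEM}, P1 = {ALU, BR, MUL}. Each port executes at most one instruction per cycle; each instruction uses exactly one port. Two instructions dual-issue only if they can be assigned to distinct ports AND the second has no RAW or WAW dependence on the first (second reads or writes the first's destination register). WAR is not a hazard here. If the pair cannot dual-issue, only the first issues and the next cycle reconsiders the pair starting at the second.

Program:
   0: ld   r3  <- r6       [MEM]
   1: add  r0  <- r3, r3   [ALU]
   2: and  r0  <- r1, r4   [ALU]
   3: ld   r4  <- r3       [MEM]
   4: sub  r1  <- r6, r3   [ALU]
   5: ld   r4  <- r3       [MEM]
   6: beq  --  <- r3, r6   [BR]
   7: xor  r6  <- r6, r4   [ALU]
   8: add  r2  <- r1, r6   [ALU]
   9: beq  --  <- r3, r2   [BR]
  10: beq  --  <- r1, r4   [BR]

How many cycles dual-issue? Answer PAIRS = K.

[0] i0  ld  -- RAW r3
[1] i1  add  -- WAW r0
[2] i2+i3  and;ld  -- 2-wide
[3] i4+i5  sub;ld  -- 2-wide
[4] i6+i7  beq;xor  -- 2-wide
[5] i8  add  -- RAW r2
[6] i9  beq  -- no-port BR/BR
[7] i10  beq  -- tail

PAIRS = 3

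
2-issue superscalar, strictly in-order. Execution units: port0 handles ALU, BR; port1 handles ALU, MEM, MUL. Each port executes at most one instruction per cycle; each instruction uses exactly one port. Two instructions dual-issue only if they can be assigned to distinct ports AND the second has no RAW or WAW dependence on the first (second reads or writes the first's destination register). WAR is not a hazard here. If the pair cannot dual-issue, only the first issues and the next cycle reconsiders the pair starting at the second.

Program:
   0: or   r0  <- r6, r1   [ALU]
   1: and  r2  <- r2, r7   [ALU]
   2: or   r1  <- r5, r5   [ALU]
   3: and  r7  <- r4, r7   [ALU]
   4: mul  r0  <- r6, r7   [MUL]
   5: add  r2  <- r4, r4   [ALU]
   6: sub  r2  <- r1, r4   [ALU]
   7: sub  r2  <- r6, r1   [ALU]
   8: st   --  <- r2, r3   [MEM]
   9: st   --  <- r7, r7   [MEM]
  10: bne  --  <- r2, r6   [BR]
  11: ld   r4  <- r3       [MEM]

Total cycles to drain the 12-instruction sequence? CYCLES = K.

t=0 i0/i1:or.ALU and.ALU ; pair
t=1 i2/i3:or.ALU and.ALU ; pair
t=2 i4/i5:mul.MUL add.ALU ; pair
t=3 i6:sub.ALU ; WAW r2
t=4 i7:sub.ALU ; RAW r2
t=5 i8:st.MEM ; no-port MEM/MEM
t=6 i9/i10:st.MEM bne.BR ; pair
t=7 i11:ld.MEM ; tail

CYCLES = 8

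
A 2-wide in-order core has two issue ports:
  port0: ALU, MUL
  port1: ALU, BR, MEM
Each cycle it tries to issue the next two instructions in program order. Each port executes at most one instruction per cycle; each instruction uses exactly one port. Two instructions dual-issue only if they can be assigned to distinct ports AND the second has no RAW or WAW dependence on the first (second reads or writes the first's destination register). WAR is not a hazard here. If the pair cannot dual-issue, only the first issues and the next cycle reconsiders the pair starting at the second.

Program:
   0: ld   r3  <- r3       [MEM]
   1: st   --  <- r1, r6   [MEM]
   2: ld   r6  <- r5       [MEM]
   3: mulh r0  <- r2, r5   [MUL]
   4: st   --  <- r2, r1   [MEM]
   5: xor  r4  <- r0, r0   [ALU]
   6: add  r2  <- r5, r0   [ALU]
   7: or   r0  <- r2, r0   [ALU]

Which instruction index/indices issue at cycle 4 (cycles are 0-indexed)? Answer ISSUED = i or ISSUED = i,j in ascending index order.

0. ld @i0  | no-port MEM/MEM
1. st @i1  | no-port MEM/MEM
2. ld/mulh @i2,i3  | pair
3. st/xor @i4,i5  | pair
4. add @i6  | RAW r2
5. or @i7  | tail

ISSUED = 6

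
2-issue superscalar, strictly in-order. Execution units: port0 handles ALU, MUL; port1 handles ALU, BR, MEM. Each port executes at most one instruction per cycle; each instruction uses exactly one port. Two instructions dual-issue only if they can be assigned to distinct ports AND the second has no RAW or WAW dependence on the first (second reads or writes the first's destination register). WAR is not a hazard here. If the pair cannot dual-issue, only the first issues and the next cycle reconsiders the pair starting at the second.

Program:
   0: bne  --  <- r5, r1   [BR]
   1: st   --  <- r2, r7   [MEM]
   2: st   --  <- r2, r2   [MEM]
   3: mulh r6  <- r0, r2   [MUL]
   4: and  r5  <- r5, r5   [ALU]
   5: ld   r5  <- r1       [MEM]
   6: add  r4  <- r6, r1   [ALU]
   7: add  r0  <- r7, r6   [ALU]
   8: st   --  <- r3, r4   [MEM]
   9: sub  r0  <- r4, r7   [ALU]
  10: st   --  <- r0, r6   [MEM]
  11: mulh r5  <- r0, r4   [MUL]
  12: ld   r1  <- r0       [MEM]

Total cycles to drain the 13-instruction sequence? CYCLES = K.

CYCLES = 9

[0] i0  bne  -- no-port BR/MEM
[1] i1  st  -- no-port MEM/MEM
[2] i2,i3  st mulh  -- pair
[3] i4  and  -- WAW r5
[4] i5,i6  ld add  -- pair
[5] i7,i8  add st  -- pair
[6] i9  sub  -- RAW r0
[7] i10,i11  st mulh  -- pair
[8] i12  ld  -- tail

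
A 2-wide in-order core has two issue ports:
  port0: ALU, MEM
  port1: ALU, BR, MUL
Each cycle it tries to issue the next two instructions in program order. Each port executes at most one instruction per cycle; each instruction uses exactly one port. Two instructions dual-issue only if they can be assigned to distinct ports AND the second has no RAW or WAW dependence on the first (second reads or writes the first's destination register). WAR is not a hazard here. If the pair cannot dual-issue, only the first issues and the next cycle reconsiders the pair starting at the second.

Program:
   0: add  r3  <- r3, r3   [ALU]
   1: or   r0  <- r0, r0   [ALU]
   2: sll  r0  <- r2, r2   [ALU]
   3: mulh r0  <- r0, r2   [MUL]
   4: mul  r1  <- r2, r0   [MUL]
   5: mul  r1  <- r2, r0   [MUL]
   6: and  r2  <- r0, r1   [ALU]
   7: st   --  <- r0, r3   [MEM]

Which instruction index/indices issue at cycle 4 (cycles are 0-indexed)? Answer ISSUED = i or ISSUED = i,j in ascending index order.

#0 head=0: add.ALU+or.ALU i0+i1 2-wide
#1 head=2: sll.ALU i2 RAW+WAW r0
#2 head=3: mulh.MUL i3 no-port MUL/MUL
#3 head=4: mul.MUL i4 no-port MUL/MUL
#4 head=5: mul.MUL i5 RAW r1
#5 head=6: and.ALU+st.MEM i6+i7 2-wide

ISSUED = 5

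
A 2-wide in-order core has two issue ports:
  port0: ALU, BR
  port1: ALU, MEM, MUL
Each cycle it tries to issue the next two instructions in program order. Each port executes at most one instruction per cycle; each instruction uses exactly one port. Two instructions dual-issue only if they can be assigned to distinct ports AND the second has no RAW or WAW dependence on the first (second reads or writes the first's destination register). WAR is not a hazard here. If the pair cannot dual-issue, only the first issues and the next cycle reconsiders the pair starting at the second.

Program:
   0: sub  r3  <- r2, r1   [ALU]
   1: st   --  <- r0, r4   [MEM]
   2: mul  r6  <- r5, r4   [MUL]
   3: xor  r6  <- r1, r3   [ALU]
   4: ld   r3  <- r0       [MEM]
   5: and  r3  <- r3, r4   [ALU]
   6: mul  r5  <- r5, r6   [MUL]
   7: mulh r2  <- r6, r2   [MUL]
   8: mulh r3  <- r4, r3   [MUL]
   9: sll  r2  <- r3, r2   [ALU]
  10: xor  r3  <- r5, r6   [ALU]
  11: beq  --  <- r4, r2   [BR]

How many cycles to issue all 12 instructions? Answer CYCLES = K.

CYCLES = 8

[0] i0+i1  sub.ALU;st.MEM  -- 2-wide
[1] i2  mul.MUL  -- WAW r6
[2] i3+i4  xor.ALU;ld.MEM  -- 2-wide
[3] i5+i6  and.ALU;mul.MUL  -- 2-wide
[4] i7  mulh.MUL  -- no-port MUL/MUL
[5] i8  mulh.MUL  -- RAW r3
[6] i9+i10  sll.ALU;xor.ALU  -- 2-wide
[7] i11  beq.BR  -- tail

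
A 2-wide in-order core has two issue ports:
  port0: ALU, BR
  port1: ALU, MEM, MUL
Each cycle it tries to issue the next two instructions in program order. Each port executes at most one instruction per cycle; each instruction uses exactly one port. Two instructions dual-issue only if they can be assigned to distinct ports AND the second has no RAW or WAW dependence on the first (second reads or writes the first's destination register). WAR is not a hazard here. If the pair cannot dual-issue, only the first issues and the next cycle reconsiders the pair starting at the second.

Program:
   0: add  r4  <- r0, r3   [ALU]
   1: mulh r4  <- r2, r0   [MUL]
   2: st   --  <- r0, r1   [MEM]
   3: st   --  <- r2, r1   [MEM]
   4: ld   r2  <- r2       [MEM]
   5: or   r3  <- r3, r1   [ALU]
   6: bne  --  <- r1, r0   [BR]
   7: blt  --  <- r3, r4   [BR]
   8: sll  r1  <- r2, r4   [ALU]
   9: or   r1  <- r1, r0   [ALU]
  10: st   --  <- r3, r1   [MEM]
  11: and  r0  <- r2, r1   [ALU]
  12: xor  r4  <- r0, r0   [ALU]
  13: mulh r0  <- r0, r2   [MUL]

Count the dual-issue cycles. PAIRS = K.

  cy0 -> i0 (add.ALU) WAW r4
  cy1 -> i1 (mulh.MUL) no-port MUL/MEM
  cy2 -> i2 (st.MEM) no-port MEM/MEM
  cy3 -> i3 (st.MEM) no-port MEM/MEM
  cy4 -> i4&i5 (ld.MEM or.ALU) dual
  cy5 -> i6 (bne.BR) no-port BR/BR
  cy6 -> i7&i8 (blt.BR sll.ALU) dual
  cy7 -> i9 (or.ALU) RAW r1
  cy8 -> i10&i11 (st.MEM and.ALU) dual
  cy9 -> i12&i13 (xor.ALU mulh.MUL) dual

PAIRS = 4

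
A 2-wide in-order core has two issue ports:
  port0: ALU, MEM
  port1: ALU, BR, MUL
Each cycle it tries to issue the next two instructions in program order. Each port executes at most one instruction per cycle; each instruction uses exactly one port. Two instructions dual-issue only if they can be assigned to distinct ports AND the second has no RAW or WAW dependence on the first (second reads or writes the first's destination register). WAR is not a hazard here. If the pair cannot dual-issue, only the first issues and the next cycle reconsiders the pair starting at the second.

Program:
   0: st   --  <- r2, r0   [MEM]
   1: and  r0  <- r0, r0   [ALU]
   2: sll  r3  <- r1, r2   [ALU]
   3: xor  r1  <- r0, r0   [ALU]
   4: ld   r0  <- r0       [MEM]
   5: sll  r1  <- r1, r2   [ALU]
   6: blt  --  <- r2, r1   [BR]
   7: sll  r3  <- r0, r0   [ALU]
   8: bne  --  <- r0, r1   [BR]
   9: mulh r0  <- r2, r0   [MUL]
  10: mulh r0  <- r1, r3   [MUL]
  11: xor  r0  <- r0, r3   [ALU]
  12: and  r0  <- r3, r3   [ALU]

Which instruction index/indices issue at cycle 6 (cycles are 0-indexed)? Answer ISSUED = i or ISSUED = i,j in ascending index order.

ISSUED = 10

[0] i0/i1  st.MEM/and.ALU  -- 2-wide
[1] i2/i3  sll.ALU/xor.ALU  -- 2-wide
[2] i4/i5  ld.MEM/sll.ALU  -- 2-wide
[3] i6/i7  blt.BR/sll.ALU  -- 2-wide
[4] i8  bne.BR  -- no-port BR/MUL
[5] i9  mulh.MUL  -- no-port MUL/MUL
[6] i10  mulh.MUL  -- RAW+WAW r0
[7] i11  xor.ALU  -- WAW r0
[8] i12  and.ALU  -- tail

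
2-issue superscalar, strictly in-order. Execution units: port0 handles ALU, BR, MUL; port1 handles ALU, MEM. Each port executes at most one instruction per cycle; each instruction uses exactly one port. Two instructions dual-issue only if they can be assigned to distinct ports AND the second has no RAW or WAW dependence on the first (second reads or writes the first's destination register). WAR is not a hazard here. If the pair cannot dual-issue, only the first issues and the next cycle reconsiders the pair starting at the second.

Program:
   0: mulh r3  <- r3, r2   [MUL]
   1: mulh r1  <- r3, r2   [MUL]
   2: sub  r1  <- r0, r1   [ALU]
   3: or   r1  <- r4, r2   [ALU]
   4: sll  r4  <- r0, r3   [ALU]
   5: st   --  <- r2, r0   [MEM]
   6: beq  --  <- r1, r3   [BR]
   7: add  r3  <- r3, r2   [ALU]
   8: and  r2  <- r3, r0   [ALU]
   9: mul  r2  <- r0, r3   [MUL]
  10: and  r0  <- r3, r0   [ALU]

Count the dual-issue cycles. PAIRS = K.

0. mulh @i0  | no-port MUL/MUL
1. mulh @i1  | RAW+WAW r1
2. sub @i2  | WAW r1
3. or/sll @i3,i4  | 2-wide
4. st/beq @i5,i6  | 2-wide
5. add @i7  | RAW r3
6. and @i8  | WAW r2
7. mul/and @i9,i10  | 2-wide

PAIRS = 3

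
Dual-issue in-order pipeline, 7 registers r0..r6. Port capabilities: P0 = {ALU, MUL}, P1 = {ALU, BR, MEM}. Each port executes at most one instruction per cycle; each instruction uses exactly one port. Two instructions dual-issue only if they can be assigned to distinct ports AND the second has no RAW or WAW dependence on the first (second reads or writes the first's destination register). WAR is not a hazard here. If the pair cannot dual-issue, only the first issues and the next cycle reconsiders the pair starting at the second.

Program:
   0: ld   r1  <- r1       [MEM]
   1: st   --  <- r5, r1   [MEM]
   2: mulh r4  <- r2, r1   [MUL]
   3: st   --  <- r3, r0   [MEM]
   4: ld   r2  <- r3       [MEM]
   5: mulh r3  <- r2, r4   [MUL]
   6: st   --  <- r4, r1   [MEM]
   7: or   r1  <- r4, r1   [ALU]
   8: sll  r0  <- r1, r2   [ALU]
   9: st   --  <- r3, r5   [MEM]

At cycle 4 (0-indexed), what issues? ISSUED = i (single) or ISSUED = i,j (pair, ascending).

#0 head=0: ld i0 no-port MEM/MEM
#1 head=1: st+mulh i1&i2 dual
#2 head=3: st i3 no-port MEM/MEM
#3 head=4: ld i4 RAW r2
#4 head=5: mulh+st i5&i6 dual
#5 head=7: or i7 RAW r1
#6 head=8: sll+st i8&i9 dual

ISSUED = 5,6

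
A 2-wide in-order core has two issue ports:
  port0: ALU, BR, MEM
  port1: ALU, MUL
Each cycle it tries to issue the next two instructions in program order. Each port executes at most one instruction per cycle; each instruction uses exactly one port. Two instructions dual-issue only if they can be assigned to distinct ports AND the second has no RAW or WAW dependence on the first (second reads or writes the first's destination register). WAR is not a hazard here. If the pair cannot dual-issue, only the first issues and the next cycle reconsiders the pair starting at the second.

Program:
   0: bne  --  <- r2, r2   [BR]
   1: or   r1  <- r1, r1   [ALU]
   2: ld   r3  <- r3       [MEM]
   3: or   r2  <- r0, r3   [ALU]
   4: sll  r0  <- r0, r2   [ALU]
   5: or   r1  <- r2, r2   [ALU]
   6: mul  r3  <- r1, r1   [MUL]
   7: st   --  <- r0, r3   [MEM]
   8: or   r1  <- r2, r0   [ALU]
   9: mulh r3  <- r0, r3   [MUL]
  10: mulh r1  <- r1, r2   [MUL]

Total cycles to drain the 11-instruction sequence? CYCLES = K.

0. bne.BR+or.ALU @i0/i1  | dual
1. ld.MEM @i2  | RAW r3
2. or.ALU @i3  | RAW r2
3. sll.ALU+or.ALU @i4/i5  | dual
4. mul.MUL @i6  | RAW r3
5. st.MEM+or.ALU @i7/i8  | dual
6. mulh.MUL @i9  | no-port MUL/MUL
7. mulh.MUL @i10  | tail

CYCLES = 8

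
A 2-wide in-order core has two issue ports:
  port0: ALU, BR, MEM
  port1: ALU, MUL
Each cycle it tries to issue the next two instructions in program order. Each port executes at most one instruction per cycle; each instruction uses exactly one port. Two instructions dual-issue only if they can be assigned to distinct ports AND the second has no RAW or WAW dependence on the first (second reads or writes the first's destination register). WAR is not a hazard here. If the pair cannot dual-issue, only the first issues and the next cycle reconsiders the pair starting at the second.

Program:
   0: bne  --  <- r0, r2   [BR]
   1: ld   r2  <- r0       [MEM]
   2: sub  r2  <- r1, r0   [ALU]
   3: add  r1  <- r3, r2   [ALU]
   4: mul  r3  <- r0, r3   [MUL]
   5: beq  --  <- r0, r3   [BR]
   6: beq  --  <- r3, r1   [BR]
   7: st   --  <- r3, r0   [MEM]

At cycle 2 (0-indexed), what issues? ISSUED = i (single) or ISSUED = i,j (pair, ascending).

#0 head=0: bne i0 no-port BR/MEM
#1 head=1: ld i1 WAW r2
#2 head=2: sub i2 RAW r2
#3 head=3: add+mul i3&i4 2-wide
#4 head=5: beq i5 no-port BR/BR
#5 head=6: beq i6 no-port BR/MEM
#6 head=7: st i7 tail

ISSUED = 2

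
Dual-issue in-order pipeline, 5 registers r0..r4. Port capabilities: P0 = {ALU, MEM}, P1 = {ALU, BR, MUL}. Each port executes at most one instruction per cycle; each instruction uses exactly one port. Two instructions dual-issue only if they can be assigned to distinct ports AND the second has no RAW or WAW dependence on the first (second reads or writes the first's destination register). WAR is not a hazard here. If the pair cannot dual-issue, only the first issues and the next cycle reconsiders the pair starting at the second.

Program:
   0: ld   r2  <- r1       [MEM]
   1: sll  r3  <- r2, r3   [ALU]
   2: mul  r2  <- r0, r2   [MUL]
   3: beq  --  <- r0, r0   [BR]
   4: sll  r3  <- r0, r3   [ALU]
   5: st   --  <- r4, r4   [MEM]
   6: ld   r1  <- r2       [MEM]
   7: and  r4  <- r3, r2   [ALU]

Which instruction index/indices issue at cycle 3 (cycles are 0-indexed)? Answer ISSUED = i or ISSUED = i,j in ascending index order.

c0: i0 ld  RAW r2
c1: i1+i2 sll+mul  dual
c2: i3+i4 beq+sll  dual
c3: i5 st  no-port MEM/MEM
c4: i6+i7 ld+and  dual

ISSUED = 5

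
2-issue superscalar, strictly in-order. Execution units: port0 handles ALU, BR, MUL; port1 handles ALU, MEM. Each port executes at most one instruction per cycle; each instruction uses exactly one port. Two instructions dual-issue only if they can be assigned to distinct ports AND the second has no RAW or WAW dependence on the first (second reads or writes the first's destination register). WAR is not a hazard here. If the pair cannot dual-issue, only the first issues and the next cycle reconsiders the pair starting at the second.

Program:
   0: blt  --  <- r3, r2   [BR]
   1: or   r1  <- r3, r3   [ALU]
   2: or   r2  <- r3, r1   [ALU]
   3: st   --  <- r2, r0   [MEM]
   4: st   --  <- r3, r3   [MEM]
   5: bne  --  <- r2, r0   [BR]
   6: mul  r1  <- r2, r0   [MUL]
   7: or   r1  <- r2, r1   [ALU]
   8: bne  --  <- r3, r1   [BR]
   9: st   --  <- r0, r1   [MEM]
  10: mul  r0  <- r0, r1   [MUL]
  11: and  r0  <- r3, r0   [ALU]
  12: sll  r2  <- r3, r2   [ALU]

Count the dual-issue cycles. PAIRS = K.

c0: i0&i1 blt or  pair
c1: i2 or  RAW r2
c2: i3 st  no-port MEM/MEM
c3: i4&i5 st bne  pair
c4: i6 mul  RAW+WAW r1
c5: i7 or  RAW r1
c6: i8&i9 bne st  pair
c7: i10 mul  RAW+WAW r0
c8: i11&i12 and sll  pair

PAIRS = 4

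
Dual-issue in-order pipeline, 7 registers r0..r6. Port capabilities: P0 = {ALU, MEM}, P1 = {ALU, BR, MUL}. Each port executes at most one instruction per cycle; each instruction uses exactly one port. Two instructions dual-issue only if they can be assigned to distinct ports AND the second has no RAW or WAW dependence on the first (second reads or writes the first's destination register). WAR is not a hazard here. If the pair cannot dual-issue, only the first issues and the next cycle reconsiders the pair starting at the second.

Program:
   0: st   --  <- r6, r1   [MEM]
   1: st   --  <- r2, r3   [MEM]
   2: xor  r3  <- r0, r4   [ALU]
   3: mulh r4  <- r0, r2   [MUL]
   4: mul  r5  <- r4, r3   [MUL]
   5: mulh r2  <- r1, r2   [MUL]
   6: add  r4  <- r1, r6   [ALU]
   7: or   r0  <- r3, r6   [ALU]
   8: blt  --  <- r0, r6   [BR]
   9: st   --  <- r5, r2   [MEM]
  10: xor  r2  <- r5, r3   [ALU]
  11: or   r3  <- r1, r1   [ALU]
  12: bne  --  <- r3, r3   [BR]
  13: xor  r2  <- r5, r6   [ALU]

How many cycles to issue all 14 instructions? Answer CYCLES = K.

  cy0 -> i0 (st) no-port MEM/MEM
  cy1 -> i1+i2 (st xor) dual
  cy2 -> i3 (mulh) no-port MUL/MUL
  cy3 -> i4 (mul) no-port MUL/MUL
  cy4 -> i5+i6 (mulh add) dual
  cy5 -> i7 (or) RAW r0
  cy6 -> i8+i9 (blt st) dual
  cy7 -> i10+i11 (xor or) dual
  cy8 -> i12+i13 (bne xor) dual

CYCLES = 9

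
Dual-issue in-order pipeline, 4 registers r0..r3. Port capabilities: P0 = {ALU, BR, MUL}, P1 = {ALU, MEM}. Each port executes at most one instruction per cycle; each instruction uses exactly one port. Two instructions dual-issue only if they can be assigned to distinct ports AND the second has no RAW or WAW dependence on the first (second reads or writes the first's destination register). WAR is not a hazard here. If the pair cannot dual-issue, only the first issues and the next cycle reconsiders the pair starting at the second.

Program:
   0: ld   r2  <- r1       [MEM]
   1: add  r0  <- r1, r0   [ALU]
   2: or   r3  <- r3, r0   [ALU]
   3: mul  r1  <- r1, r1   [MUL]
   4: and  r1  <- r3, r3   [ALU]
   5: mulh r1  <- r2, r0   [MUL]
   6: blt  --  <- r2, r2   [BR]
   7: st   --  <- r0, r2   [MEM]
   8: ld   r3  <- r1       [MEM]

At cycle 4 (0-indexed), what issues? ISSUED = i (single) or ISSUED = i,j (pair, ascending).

ISSUED = 6,7

t=0 i0/i1:ld.MEM/add.ALU ; dual
t=1 i2/i3:or.ALU/mul.MUL ; dual
t=2 i4:and.ALU ; WAW r1
t=3 i5:mulh.MUL ; no-port MUL/BR
t=4 i6/i7:blt.BR/st.MEM ; dual
t=5 i8:ld.MEM ; tail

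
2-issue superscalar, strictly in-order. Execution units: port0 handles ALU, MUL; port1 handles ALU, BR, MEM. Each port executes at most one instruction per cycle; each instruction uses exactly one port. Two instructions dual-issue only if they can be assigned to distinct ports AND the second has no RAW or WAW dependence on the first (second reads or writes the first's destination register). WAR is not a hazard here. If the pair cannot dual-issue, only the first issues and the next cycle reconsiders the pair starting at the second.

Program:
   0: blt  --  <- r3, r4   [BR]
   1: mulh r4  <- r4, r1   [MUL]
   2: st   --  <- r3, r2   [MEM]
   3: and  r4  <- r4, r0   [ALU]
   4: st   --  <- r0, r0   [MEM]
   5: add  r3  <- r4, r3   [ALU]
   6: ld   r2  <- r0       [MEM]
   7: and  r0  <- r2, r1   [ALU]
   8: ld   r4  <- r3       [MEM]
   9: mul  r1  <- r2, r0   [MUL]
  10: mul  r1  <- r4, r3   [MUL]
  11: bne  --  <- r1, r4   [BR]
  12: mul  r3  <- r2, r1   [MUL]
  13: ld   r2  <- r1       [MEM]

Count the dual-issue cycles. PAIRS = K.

PAIRS = 5

[0] i0+i1  blt mulh  -- 2-wide
[1] i2+i3  st and  -- 2-wide
[2] i4+i5  st add  -- 2-wide
[3] i6  ld  -- RAW r2
[4] i7+i8  and ld  -- 2-wide
[5] i9  mul  -- no-port MUL/MUL
[6] i10  mul  -- RAW r1
[7] i11+i12  bne mul  -- 2-wide
[8] i13  ld  -- tail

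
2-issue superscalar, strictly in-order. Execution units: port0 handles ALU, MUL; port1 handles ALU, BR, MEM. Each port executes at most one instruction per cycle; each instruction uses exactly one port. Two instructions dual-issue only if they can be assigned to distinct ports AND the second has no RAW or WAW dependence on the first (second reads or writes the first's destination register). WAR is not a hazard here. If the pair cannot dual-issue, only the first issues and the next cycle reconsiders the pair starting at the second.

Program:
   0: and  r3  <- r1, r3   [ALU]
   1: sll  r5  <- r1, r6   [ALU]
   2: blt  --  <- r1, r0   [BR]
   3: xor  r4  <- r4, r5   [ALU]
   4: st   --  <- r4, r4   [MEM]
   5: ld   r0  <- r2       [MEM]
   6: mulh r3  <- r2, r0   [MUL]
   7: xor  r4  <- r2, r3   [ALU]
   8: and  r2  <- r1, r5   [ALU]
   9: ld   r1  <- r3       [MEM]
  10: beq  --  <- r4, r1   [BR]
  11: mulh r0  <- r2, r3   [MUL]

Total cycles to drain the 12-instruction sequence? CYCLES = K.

CYCLES = 8

t=0 i0,i1:and.ALU sll.ALU ; pair
t=1 i2,i3:blt.BR xor.ALU ; pair
t=2 i4:st.MEM ; no-port MEM/MEM
t=3 i5:ld.MEM ; RAW r0
t=4 i6:mulh.MUL ; RAW r3
t=5 i7,i8:xor.ALU and.ALU ; pair
t=6 i9:ld.MEM ; no-port MEM/BR
t=7 i10,i11:beq.BR mulh.MUL ; pair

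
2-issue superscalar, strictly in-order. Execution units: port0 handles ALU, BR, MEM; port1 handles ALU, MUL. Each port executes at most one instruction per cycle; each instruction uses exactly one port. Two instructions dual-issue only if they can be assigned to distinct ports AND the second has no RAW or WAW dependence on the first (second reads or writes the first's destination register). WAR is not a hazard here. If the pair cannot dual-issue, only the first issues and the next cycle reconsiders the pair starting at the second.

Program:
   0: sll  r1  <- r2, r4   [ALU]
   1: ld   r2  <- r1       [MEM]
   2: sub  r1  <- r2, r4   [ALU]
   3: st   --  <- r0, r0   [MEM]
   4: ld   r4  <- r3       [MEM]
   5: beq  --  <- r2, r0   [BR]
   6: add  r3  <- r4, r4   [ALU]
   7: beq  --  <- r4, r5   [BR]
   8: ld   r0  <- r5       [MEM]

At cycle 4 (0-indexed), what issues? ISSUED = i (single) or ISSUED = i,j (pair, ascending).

0. sll @i0  | RAW r1
1. ld @i1  | RAW r2
2. sub+st @i2&i3  | dual
3. ld @i4  | no-port MEM/BR
4. beq+add @i5&i6  | dual
5. beq @i7  | no-port BR/MEM
6. ld @i8  | tail

ISSUED = 5,6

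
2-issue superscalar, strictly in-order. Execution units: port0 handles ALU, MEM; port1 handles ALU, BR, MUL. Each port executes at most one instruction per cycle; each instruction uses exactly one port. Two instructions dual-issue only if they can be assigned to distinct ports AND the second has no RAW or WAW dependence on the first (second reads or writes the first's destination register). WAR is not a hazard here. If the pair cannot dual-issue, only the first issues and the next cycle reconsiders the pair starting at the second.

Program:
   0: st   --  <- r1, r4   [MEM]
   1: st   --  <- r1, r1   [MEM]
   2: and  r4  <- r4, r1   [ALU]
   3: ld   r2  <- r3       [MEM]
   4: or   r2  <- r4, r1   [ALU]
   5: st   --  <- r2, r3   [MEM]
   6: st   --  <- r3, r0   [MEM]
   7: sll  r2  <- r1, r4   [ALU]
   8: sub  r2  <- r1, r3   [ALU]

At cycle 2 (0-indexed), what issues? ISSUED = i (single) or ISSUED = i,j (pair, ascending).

ISSUED = 3

0. st @i0  | no-port MEM/MEM
1. st/and @i1&i2  | 2-wide
2. ld @i3  | WAW r2
3. or @i4  | RAW r2
4. st @i5  | no-port MEM/MEM
5. st/sll @i6&i7  | 2-wide
6. sub @i8  | tail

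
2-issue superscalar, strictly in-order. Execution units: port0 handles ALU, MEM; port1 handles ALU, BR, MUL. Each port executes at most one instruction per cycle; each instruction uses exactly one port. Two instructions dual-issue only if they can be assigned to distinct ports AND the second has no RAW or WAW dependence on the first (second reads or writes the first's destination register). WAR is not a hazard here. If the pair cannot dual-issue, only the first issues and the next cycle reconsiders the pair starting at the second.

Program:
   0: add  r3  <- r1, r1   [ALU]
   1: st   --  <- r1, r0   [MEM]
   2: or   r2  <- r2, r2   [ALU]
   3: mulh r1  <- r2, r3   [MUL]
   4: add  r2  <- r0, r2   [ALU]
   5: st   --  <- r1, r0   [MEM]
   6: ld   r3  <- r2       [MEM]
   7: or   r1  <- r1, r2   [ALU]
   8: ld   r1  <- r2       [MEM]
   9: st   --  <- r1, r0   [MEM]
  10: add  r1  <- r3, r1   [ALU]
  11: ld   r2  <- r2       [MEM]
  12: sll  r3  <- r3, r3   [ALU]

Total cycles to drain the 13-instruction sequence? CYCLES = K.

c0: i0+i1 add.ALU;st.MEM  2-wide
c1: i2 or.ALU  RAW r2
c2: i3+i4 mulh.MUL;add.ALU  2-wide
c3: i5 st.MEM  no-port MEM/MEM
c4: i6+i7 ld.MEM;or.ALU  2-wide
c5: i8 ld.MEM  no-port MEM/MEM
c6: i9+i10 st.MEM;add.ALU  2-wide
c7: i11+i12 ld.MEM;sll.ALU  2-wide

CYCLES = 8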